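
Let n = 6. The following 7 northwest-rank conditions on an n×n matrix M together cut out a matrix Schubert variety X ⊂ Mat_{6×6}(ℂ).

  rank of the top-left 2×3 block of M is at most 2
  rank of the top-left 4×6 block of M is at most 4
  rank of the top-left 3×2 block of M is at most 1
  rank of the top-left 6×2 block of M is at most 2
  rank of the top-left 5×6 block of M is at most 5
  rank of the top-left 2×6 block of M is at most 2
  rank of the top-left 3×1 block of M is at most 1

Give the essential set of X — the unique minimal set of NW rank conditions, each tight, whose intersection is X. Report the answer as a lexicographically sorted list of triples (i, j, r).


Reconstructing r_w from the 7 given conditions:

  1, 1, 1, 1, 1, 1
  1, 1, 2, 2, 2, 2
  1, 1, 2, 3, 3, 3
  1, 2, 3, 4, 4, 4
  1, 2, 3, 4, 5, 5
  1, 2, 3, 4, 5, 6

second differences of R give the permutation w = (1, 3, 4, 2, 5, 6).

1 SE-corner of the 2-cell Rothe diagram gives Ess(w):

[(3, 2, 1)]


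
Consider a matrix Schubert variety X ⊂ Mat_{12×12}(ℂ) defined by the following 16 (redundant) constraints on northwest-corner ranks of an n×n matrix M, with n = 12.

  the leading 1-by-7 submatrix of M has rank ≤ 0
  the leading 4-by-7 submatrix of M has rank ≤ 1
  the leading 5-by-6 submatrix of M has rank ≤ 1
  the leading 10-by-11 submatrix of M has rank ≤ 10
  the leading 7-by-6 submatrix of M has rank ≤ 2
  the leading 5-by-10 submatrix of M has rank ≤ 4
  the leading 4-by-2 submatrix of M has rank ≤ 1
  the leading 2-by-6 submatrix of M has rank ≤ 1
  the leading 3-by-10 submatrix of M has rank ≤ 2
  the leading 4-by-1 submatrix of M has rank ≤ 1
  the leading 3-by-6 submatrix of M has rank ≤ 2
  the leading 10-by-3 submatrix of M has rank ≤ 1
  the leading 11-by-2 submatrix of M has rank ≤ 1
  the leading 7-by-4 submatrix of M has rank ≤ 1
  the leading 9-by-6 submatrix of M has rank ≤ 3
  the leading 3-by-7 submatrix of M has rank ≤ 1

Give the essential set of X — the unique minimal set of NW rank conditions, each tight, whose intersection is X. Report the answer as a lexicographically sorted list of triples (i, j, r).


Propagating the 16 rank bounds to every northwest block:

  R[1]: 0, 0, 0, 0, 0, 0, 0, 1, 1, 1, 1, 1
  R[2]: 1, 1, 1, 1, 1, 1, 1, 2, 2, 2, 2, 2
  R[3]: 1, 1, 1, 1, 1, 1, 1, 2, 2, 2, 3, 3
  R[4]: 1, 1, 1, 1, 1, 1, 1, 2, 3, 3, 4, 4
  R[5]: 1, 1, 1, 1, 1, 1, 2, 3, 4, 4, 5, 5
  R[6]: 1, 1, 1, 1, 2, 2, 3, 4, 5, 5, 6, 6
  R[7]: 1, 1, 1, 1, 2, 2, 3, 4, 5, 6, 7, 7
  R[8]: 1, 1, 1, 2, 3, 3, 4, 5, 6, 7, 8, 8
  R[9]: 1, 1, 1, 2, 3, 3, 4, 5, 6, 7, 8, 9
  R[10]: 1, 1, 1, 2, 3, 4, 5, 6, 7, 8, 9, 10
  R[11]: 1, 1, 2, 3, 4, 5, 6, 7, 8, 9, 10, 11
  R[12]: 1, 2, 3, 4, 5, 6, 7, 8, 9, 10, 11, 12

the unique w with this rank table is (8, 1, 11, 9, 7, 5, 10, 4, 12, 6, 3, 2).

|D(w)|=41, |Ess(w)|=9:

[(1, 7, 0), (3, 10, 2), (4, 7, 1), (5, 6, 1), (7, 4, 1), (7, 6, 2), (9, 6, 3), (10, 3, 1), (11, 2, 1)]


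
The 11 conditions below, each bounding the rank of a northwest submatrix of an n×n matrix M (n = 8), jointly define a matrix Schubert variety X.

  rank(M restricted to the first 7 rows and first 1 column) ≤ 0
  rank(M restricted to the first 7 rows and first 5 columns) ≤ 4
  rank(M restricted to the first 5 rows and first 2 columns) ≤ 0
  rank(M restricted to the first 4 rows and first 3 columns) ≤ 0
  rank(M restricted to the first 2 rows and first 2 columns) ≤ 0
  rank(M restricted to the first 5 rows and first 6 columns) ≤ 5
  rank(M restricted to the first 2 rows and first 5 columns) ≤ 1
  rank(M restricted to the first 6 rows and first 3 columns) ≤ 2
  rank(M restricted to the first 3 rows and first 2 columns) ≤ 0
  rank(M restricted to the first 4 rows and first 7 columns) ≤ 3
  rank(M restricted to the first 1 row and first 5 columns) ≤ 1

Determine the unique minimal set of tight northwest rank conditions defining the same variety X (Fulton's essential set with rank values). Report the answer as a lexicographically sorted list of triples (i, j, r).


Computing R[i][j] = min implied NW-rank bound (n=8, 11 conditions):

  R[1]: 0 | 0 | 0 | 1 | 1 | 1 | 1 | 1
  R[2]: 0 | 0 | 0 | 1 | 1 | 2 | 2 | 2
  R[3]: 0 | 0 | 0 | 1 | 2 | 3 | 3 | 3
  R[4]: 0 | 0 | 0 | 1 | 2 | 3 | 3 | 4
  R[5]: 0 | 0 | 1 | 2 | 3 | 4 | 4 | 5
  R[6]: 0 | 1 | 2 | 3 | 4 | 5 | 5 | 6
  R[7]: 0 | 1 | 2 | 3 | 4 | 5 | 6 | 7
  R[8]: 1 | 2 | 3 | 4 | 5 | 6 | 7 | 8

the unique w with this rank table is (4, 6, 5, 8, 3, 2, 7, 1).

D(w) has 18 cells with 5 SE-corners; essential set:

[(2, 5, 1), (4, 3, 0), (4, 7, 3), (5, 2, 0), (7, 1, 0)]


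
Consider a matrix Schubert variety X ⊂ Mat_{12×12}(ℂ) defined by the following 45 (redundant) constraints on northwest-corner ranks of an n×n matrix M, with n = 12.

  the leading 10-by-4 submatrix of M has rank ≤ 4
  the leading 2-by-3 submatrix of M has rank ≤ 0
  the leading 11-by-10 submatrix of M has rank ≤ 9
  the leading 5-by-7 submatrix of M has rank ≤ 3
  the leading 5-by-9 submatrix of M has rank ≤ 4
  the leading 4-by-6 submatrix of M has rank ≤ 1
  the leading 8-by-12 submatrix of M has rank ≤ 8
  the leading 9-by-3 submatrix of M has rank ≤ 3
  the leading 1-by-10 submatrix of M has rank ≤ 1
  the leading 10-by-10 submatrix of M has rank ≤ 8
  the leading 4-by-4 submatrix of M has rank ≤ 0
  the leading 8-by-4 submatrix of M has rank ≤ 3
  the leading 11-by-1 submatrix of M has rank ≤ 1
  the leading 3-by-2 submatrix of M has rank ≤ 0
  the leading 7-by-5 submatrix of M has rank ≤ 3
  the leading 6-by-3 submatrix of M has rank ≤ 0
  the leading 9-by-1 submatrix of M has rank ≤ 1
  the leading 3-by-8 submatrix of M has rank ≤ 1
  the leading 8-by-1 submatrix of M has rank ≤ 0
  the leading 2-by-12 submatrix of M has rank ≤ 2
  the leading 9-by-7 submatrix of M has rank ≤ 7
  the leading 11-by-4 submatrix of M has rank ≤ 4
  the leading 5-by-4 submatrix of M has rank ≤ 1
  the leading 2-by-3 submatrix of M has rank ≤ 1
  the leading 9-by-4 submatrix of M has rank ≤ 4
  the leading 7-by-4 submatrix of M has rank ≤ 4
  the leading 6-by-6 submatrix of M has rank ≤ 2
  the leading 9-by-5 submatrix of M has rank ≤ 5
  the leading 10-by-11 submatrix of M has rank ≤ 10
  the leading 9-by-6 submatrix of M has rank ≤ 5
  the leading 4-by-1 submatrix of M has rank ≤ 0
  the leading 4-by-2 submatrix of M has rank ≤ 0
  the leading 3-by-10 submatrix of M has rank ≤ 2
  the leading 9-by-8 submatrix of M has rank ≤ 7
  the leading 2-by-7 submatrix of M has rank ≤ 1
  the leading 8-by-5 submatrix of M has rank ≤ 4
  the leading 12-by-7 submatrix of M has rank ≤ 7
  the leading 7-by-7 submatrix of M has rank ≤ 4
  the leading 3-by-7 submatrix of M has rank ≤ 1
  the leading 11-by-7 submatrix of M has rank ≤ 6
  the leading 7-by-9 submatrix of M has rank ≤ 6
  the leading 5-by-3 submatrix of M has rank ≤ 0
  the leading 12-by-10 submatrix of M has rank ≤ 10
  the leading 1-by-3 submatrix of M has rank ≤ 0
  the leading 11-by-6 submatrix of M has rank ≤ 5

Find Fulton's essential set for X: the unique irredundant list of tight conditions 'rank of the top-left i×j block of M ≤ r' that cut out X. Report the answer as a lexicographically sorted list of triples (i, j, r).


Propagating the 45 rank bounds to every northwest block:

  row 1: 0 | 0 | 0 | 0 | 1 | 1 | 1 | 1 | 1 | 1 | 1 | 1
  row 2: 0 | 0 | 0 | 0 | 1 | 1 | 1 | 1 | 2 | 2 | 2 | 2
  row 3: 0 | 0 | 0 | 0 | 1 | 1 | 1 | 1 | 2 | 2 | 3 | 3
  row 4: 0 | 0 | 0 | 0 | 1 | 1 | 2 | 2 | 3 | 3 | 4 | 4
  row 5: 0 | 0 | 0 | 1 | 2 | 2 | 3 | 3 | 4 | 4 | 5 | 5
  row 6: 0 | 0 | 0 | 1 | 2 | 2 | 3 | 4 | 5 | 5 | 6 | 6
  row 7: 0 | 1 | 1 | 2 | 3 | 3 | 4 | 5 | 6 | 6 | 7 | 7
  row 8: 0 | 1 | 2 | 3 | 4 | 4 | 5 | 6 | 7 | 7 | 8 | 8
  row 9: 1 | 2 | 3 | 4 | 5 | 5 | 6 | 7 | 8 | 8 | 9 | 9
  row 10: 1 | 2 | 3 | 4 | 5 | 5 | 6 | 7 | 8 | 8 | 9 | 10
  row 11: 1 | 2 | 3 | 4 | 5 | 5 | 6 | 7 | 8 | 9 | 10 | 11
  row 12: 1 | 2 | 3 | 4 | 5 | 6 | 7 | 8 | 9 | 10 | 11 | 12

so w = (5, 9, 11, 7, 4, 8, 2, 3, 1, 12, 10, 6).

Fulton essential set (9 of the 36 Rothe cells):

[(3, 8, 1), (3, 10, 2), (4, 4, 0), (4, 6, 1), (6, 3, 0), (6, 6, 2), (8, 1, 0), (10, 10, 8), (11, 6, 5)]


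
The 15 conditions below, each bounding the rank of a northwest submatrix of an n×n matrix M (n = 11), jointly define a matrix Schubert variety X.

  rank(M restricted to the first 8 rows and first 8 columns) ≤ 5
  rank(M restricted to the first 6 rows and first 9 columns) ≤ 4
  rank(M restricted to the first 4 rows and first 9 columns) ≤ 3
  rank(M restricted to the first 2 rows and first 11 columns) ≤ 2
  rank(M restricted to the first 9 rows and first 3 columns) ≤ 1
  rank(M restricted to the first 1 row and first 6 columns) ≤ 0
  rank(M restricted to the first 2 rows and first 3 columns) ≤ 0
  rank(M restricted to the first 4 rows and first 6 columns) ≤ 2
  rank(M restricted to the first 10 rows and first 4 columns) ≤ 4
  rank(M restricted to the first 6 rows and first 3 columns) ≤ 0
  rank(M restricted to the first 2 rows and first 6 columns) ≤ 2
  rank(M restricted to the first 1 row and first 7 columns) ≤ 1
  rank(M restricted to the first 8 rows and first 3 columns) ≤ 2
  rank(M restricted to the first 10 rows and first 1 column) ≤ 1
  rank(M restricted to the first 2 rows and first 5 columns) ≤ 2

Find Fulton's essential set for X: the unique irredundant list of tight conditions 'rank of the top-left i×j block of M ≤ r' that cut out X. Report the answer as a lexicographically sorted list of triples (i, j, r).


Propagating the 15 rank bounds to every northwest block:

  i=1: 0, 0, 0, 0, 0, 0, 1, 1, 1, 1, 1
  i=2: 0, 0, 0, 1, 1, 1, 2, 2, 2, 2, 2
  i=3: 0, 0, 0, 1, 2, 2, 3, 3, 3, 3, 3
  i=4: 0, 0, 0, 1, 2, 2, 3, 3, 3, 4, 4
  i=5: 0, 0, 0, 1, 2, 3, 4, 4, 4, 5, 5
  i=6: 0, 0, 0, 1, 2, 3, 4, 4, 4, 5, 6
  i=7: 1, 1, 1, 2, 3, 4, 5, 5, 5, 6, 7
  i=8: 1, 1, 1, 2, 3, 4, 5, 5, 6, 7, 8
  i=9: 1, 1, 1, 2, 3, 4, 5, 6, 7, 8, 9
  i=10: 1, 2, 2, 3, 4, 5, 6, 7, 8, 9, 10
  i=11: 1, 2, 3, 4, 5, 6, 7, 8, 9, 10, 11

hence w(1..11) = (7, 4, 5, 10, 6, 11, 1, 9, 8, 2, 3).

Fulton essential set (7 of the 31 Rothe cells):

[(1, 6, 0), (4, 6, 2), (4, 9, 3), (6, 3, 0), (6, 9, 4), (8, 8, 5), (9, 3, 1)]


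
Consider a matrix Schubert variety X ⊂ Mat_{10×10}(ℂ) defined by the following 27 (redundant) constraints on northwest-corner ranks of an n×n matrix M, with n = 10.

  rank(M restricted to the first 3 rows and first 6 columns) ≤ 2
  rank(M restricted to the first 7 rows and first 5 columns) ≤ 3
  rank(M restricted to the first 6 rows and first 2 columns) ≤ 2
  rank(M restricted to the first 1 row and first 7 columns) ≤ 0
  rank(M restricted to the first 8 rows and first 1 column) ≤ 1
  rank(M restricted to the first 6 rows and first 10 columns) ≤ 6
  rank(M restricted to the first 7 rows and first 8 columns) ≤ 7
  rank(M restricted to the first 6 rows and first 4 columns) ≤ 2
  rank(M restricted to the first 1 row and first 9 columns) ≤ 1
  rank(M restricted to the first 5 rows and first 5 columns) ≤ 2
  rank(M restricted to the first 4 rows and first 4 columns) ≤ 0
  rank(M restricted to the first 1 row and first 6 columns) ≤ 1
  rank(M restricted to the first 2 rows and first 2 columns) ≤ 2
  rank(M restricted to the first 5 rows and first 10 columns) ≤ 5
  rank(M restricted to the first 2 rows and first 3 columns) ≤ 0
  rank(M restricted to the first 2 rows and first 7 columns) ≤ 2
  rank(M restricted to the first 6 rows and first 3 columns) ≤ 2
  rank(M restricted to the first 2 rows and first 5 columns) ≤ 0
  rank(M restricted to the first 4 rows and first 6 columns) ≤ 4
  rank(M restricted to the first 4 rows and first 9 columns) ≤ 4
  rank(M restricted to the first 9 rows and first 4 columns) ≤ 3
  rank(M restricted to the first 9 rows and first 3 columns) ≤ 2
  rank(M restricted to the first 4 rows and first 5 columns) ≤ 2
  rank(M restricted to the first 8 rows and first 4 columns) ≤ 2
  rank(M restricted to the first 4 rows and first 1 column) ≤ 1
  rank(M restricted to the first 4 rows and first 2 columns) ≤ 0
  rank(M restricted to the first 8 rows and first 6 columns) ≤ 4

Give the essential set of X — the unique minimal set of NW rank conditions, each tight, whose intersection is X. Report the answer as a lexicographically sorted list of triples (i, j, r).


Reconstructing r_w from the 27 given conditions:

  row 1: 0  0  0  0  0  0  0  1  1  1
  row 2: 0  0  0  0  0  1  1  2  2  2
  row 3: 0  0  0  0  1  2  2  3  3  3
  row 4: 0  0  0  0  1  2  3  4  4  4
  row 5: 1  1  1  1  2  3  4  5  5  5
  row 6: 1  2  2  2  3  4  5  6  6  6
  row 7: 1  2  2  2  3  4  5  6  7  7
  row 8: 1  2  2  2  3  4  5  6  7  8
  row 9: 1  2  2  3  4  5  6  7  8  9
  row 10: 1  2  3  4  5  6  7  8  9  10

giving w = (8, 6, 5, 7, 1, 2, 9, 10, 4, 3) via Δ²R.

5 SE-corners of the 25-cell Rothe diagram give Ess(w):

[(1, 7, 0), (2, 5, 0), (4, 4, 0), (8, 4, 2), (9, 3, 2)]


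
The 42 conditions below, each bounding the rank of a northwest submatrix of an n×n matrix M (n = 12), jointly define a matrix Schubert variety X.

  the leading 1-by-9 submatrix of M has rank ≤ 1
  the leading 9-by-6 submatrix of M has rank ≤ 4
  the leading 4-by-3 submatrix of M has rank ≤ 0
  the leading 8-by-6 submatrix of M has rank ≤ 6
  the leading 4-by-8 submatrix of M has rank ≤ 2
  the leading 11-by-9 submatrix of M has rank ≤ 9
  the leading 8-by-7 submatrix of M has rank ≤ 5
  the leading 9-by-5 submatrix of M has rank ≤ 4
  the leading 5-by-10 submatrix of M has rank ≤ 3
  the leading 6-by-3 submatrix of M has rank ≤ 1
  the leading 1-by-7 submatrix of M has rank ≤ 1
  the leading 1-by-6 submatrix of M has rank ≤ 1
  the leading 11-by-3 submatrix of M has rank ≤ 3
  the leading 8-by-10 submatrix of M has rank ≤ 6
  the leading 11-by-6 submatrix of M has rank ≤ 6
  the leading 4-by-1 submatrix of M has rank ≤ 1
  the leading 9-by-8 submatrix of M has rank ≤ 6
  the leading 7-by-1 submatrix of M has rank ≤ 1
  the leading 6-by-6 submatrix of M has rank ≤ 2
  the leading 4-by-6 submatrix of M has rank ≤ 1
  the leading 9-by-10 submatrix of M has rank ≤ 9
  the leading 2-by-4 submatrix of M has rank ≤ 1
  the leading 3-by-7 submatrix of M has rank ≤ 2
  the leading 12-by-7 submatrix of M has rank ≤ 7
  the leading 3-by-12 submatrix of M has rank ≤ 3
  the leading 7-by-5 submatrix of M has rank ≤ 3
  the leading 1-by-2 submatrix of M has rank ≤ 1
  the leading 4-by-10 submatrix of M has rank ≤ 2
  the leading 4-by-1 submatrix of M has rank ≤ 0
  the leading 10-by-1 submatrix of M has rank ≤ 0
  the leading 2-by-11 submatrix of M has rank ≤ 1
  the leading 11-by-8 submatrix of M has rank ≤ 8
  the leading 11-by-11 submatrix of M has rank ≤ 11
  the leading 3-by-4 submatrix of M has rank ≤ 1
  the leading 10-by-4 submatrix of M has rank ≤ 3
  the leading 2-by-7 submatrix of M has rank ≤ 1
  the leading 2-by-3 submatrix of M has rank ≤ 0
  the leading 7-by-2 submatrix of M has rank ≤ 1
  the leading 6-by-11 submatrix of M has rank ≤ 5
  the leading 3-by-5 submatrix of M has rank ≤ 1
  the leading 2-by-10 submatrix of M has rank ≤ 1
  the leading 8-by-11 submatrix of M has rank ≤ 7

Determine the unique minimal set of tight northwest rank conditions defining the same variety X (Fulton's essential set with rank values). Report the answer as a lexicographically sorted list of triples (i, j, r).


Computing R[i][j] = min implied NW-rank bound (n=12, 42 conditions):

  0, 0, 0, 1, 1, 1, 1, 1, 1, 1, 1, 1
  0, 0, 0, 1, 1, 1, 1, 1, 1, 1, 1, 2
  0, 0, 0, 1, 1, 1, 2, 2, 2, 2, 2, 3
  0, 0, 0, 1, 1, 1, 2, 2, 2, 2, 3, 4
  0, 1, 1, 2, 2, 2, 3, 3, 3, 3, 4, 5
  0, 1, 1, 2, 2, 2, 3, 4, 4, 4, 5, 6
  0, 1, 2, 3, 3, 3, 4, 5, 5, 5, 6, 7
  0, 1, 2, 3, 4, 4, 5, 6, 6, 6, 7, 8
  0, 1, 2, 3, 4, 4, 5, 6, 7, 7, 8, 9
  0, 1, 2, 3, 4, 5, 6, 7, 8, 8, 9, 10
  1, 2, 3, 4, 5, 6, 7, 8, 9, 9, 10, 11
  1, 2, 3, 4, 5, 6, 7, 8, 9, 10, 11, 12

reading off 1-entries of Δ²R: w = (4, 12, 7, 11, 2, 8, 3, 5, 9, 6, 1, 10).

D(w) has 36 cells with 8 SE-corners; essential set:

[(2, 11, 1), (4, 3, 0), (4, 6, 1), (4, 10, 2), (6, 3, 1), (6, 6, 2), (9, 6, 4), (10, 1, 0)]


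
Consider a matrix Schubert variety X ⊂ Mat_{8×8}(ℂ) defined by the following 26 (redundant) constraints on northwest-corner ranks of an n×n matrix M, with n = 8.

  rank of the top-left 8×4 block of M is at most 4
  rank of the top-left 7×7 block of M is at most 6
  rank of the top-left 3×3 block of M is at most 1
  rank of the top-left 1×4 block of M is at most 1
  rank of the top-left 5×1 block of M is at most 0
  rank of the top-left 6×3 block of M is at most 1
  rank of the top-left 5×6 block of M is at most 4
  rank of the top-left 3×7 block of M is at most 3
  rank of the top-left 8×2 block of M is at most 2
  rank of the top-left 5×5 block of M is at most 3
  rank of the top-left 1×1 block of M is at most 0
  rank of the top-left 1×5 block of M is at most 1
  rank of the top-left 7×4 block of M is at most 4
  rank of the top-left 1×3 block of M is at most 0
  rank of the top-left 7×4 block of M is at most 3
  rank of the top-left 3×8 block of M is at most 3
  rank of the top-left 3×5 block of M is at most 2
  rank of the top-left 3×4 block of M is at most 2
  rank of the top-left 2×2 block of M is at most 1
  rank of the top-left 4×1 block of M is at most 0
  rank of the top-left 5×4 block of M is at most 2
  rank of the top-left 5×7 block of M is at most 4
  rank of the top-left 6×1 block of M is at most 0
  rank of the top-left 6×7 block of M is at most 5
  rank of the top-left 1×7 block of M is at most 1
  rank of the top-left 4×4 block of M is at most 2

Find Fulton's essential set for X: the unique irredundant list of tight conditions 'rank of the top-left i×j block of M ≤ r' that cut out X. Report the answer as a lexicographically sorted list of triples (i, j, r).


Computing R[i][j] = min implied NW-rank bound (n=8, 26 conditions):

  row 1: 0, 0, 0, 1, 1, 1, 1, 1
  row 2: 0, 1, 1, 2, 2, 2, 2, 2
  row 3: 0, 1, 1, 2, 2, 3, 3, 3
  row 4: 0, 1, 1, 2, 3, 4, 4, 4
  row 5: 0, 1, 1, 2, 3, 4, 4, 5
  row 6: 0, 1, 1, 2, 3, 4, 5, 6
  row 7: 1, 2, 2, 3, 4, 5, 6, 7
  row 8: 1, 2, 3, 4, 5, 6, 7, 8

hence w(1..8) = (4, 2, 6, 5, 8, 7, 1, 3).

Fulton essential set (5 of the 14 Rothe cells):

[(1, 3, 0), (3, 5, 2), (5, 7, 4), (6, 1, 0), (6, 3, 1)]


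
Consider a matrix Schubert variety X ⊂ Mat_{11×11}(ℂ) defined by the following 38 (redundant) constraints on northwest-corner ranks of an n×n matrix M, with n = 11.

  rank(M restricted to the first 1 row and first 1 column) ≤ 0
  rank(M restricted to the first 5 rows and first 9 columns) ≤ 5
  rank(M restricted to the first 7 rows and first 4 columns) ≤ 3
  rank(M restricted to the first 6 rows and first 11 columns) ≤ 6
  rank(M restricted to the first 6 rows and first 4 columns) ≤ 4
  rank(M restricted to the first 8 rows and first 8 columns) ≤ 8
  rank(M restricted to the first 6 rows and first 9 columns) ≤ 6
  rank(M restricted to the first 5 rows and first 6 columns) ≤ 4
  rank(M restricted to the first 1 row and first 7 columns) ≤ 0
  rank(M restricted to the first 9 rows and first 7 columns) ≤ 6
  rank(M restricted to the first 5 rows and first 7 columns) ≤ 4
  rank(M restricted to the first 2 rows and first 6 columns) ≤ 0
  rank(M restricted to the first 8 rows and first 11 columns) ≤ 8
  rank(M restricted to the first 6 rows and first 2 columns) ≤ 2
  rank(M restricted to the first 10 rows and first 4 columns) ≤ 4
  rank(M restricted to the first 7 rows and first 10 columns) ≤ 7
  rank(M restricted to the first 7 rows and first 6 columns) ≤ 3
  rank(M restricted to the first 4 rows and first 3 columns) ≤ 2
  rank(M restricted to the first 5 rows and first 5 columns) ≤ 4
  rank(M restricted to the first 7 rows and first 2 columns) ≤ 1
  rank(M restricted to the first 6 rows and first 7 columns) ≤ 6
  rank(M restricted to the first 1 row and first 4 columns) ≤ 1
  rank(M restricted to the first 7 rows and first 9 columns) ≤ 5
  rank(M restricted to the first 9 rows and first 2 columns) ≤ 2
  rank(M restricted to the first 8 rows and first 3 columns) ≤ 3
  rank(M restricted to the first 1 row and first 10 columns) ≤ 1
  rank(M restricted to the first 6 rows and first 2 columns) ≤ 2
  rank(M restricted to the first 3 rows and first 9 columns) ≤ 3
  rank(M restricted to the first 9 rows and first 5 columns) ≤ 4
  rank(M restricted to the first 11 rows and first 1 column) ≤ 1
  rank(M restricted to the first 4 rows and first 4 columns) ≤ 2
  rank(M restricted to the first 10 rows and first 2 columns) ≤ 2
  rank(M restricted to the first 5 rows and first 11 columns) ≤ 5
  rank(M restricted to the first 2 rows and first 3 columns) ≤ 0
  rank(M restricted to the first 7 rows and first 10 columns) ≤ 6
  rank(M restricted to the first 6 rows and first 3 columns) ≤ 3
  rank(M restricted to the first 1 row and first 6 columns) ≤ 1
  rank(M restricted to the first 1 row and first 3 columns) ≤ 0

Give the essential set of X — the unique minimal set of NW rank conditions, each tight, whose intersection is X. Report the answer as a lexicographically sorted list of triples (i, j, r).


The tightest implied rank at each (i,j), from the 38 conditions:

  R[1]: 0 | 0 | 0 | 0 | 0 | 0 | 0 | 1 | 1 | 1 | 1
  R[2]: 0 | 0 | 0 | 0 | 0 | 0 | 1 | 2 | 2 | 2 | 2
  R[3]: 1 | 1 | 1 | 1 | 1 | 1 | 2 | 3 | 3 | 3 | 3
  R[4]: 1 | 1 | 2 | 2 | 2 | 2 | 3 | 4 | 4 | 4 | 4
  R[5]: 1 | 1 | 2 | 3 | 3 | 3 | 4 | 5 | 5 | 5 | 5
  R[6]: 1 | 1 | 2 | 3 | 3 | 3 | 4 | 5 | 5 | 6 | 6
  R[7]: 1 | 1 | 2 | 3 | 3 | 3 | 4 | 5 | 5 | 6 | 7
  R[8]: 1 | 2 | 3 | 4 | 4 | 4 | 5 | 6 | 6 | 7 | 8
  R[9]: 1 | 2 | 3 | 4 | 4 | 5 | 6 | 7 | 7 | 8 | 9
  R[10]: 1 | 2 | 3 | 4 | 5 | 6 | 7 | 8 | 8 | 9 | 10
  R[11]: 1 | 2 | 3 | 4 | 5 | 6 | 7 | 8 | 9 | 10 | 11

the unique w with this rank table is (8, 7, 1, 3, 4, 10, 11, 2, 6, 5, 9).

ℓ(w)=24; the 6 essential cells (i,j,r):

[(1, 7, 0), (2, 6, 0), (7, 2, 1), (7, 6, 3), (7, 9, 5), (9, 5, 4)]


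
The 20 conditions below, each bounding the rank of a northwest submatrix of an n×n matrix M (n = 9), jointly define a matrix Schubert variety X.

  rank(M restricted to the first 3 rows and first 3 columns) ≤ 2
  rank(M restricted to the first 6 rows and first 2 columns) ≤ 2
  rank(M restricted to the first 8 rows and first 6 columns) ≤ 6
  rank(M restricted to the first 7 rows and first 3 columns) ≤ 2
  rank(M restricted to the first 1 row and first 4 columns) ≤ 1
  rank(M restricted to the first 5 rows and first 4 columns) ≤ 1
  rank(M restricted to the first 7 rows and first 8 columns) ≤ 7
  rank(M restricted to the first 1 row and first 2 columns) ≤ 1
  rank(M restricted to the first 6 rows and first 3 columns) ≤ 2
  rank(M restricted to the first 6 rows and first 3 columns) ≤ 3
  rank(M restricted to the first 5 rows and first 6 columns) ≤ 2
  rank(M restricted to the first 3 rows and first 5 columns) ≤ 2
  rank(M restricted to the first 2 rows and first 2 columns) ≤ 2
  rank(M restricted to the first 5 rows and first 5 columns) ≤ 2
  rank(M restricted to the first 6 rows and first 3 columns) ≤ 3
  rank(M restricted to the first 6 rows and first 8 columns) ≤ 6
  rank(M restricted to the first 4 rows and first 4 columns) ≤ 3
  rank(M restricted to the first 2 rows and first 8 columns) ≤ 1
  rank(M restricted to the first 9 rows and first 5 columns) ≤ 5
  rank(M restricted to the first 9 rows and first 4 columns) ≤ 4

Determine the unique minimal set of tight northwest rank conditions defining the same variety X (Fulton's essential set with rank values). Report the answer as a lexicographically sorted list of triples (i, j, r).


Reconstructing r_w from the 20 given conditions:

  i=1: 1 1 1 1 1 1 1 1 1
  i=2: 1 1 1 1 1 1 1 1 2
  i=3: 1 1 1 1 2 2 2 2 3
  i=4: 1 1 1 1 2 2 3 3 4
  i=5: 1 1 1 1 2 2 3 4 5
  i=6: 1 2 2 2 3 3 4 5 6
  i=7: 1 2 2 3 4 4 5 6 7
  i=8: 1 2 3 4 5 5 6 7 8
  i=9: 1 2 3 4 5 6 7 8 9

the unique w with this rank table is (1, 9, 5, 7, 8, 2, 4, 3, 6).

D(w) has 19 cells with 4 SE-corners; essential set:

[(2, 8, 1), (5, 4, 1), (5, 6, 2), (7, 3, 2)]


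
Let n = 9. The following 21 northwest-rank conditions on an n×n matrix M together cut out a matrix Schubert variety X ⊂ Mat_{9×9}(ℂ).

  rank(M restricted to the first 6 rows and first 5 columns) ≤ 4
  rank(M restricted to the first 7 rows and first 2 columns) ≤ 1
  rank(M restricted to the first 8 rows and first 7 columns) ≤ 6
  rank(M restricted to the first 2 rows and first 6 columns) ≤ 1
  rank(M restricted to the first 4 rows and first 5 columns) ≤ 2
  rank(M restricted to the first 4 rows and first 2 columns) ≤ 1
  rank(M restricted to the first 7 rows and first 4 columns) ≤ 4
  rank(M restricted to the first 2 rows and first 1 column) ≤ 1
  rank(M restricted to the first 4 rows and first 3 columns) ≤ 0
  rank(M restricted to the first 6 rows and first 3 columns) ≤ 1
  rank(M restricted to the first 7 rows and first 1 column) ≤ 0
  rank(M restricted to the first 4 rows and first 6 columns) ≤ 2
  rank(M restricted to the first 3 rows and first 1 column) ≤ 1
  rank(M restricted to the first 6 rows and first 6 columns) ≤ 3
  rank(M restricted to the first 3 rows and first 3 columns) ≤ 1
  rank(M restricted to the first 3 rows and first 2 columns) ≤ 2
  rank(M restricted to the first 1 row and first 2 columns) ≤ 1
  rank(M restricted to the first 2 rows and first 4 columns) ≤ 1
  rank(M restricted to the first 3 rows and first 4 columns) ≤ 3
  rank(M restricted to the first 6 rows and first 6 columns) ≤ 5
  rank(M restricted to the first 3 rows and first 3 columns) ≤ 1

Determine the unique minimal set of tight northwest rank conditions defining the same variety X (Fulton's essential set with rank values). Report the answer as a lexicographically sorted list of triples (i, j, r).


Computing R[i][j] = min implied NW-rank bound (n=9, 21 conditions):

  R[1]: 0 0 0 1 1 1 1 1 1
  R[2]: 0 0 0 1 1 1 2 2 2
  R[3]: 0 0 0 1 2 2 3 3 3
  R[4]: 0 0 0 1 2 2 3 4 4
  R[5]: 0 1 1 2 3 3 4 5 5
  R[6]: 0 1 1 2 3 3 4 5 6
  R[7]: 0 1 2 3 4 4 5 6 7
  R[8]: 1 2 3 4 5 5 6 7 8
  R[9]: 1 2 3 4 5 6 7 8 9

the unique w with this rank table is (4, 7, 5, 8, 2, 9, 3, 1, 6).

ℓ(w)=20; the 6 essential cells (i,j,r):

[(2, 6, 1), (4, 3, 0), (4, 6, 2), (6, 3, 1), (6, 6, 3), (7, 1, 0)]


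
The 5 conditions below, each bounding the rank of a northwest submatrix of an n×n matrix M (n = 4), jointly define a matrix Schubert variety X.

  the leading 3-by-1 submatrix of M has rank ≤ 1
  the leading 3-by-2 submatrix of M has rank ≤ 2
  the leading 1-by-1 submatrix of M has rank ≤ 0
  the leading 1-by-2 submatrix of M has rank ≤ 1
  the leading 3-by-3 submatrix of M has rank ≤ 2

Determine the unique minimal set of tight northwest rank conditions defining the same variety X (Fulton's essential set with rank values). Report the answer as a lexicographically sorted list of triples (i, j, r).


Reconstructing r_w from the 5 given conditions:

  0  1  1  1
  1  2  2  2
  1  2  2  3
  1  2  3  4

second differences of R give the permutation w = (2, 1, 4, 3).

|D(w)|=2, |Ess(w)|=2:

[(1, 1, 0), (3, 3, 2)]


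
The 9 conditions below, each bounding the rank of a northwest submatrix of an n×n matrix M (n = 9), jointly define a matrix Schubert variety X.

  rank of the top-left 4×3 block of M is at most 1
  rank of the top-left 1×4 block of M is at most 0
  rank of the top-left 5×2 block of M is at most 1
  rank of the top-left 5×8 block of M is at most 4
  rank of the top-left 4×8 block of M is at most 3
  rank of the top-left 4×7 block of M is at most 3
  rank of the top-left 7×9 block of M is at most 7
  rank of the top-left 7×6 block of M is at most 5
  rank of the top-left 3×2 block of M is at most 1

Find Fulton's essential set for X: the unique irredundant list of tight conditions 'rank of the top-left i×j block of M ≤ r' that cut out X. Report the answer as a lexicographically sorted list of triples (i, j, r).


Reconstructing r_w from the 9 given conditions:

  row 1: 0  0  0  0  1  1  1  1  1
  row 2: 1  1  1  1  2  2  2  2  2
  row 3: 1  1  1  2  3  3  3  3  3
  row 4: 1  1  1  2  3  3  3  3  4
  row 5: 1  1  2  3  4  4  4  4  5
  row 6: 1  2  3  4  5  5  5  5  6
  row 7: 1  2  3  4  5  5  6  6  7
  row 8: 1  2  3  4  5  6  7  7  8
  row 9: 1  2  3  4  5  6  7  8  9

so w = (5, 1, 4, 9, 3, 2, 7, 6, 8).

ℓ(w)=13; the 5 essential cells (i,j,r):

[(1, 4, 0), (4, 3, 1), (4, 8, 3), (5, 2, 1), (7, 6, 5)]


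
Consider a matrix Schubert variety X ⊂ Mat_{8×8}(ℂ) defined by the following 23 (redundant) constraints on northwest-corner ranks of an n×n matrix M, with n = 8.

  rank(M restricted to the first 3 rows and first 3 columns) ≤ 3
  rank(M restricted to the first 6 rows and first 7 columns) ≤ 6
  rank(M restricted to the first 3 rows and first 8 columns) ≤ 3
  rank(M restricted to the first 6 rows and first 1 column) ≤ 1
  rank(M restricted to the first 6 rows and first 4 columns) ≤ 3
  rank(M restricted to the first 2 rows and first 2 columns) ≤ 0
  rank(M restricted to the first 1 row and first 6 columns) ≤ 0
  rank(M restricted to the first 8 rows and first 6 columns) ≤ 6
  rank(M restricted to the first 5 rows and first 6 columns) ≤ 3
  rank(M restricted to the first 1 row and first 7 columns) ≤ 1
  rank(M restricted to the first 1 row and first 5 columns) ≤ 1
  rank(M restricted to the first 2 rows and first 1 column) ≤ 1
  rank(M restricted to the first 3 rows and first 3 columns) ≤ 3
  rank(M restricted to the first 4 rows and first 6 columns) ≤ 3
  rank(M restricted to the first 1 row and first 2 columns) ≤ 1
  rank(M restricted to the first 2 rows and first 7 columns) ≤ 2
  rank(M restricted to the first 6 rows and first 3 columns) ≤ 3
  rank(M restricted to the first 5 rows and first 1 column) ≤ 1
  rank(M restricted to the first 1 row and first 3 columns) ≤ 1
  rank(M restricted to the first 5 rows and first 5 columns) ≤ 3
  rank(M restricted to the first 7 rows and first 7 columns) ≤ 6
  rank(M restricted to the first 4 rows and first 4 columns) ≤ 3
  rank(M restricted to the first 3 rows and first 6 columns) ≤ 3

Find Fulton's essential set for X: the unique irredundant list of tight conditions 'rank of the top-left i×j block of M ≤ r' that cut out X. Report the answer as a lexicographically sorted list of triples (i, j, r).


Propagating the 23 rank bounds to every northwest block:

  0 | 0 | 0 | 0 | 0 | 0 | 1 | 1
  0 | 0 | 1 | 1 | 1 | 1 | 2 | 2
  1 | 1 | 2 | 2 | 2 | 2 | 3 | 3
  1 | 2 | 3 | 3 | 3 | 3 | 4 | 4
  1 | 2 | 3 | 3 | 3 | 3 | 4 | 5
  1 | 2 | 3 | 3 | 4 | 4 | 5 | 6
  1 | 2 | 3 | 4 | 5 | 5 | 6 | 7
  1 | 2 | 3 | 4 | 5 | 6 | 7 | 8

giving w = (7, 3, 1, 2, 8, 5, 4, 6) via Δ²R.

4 SE-corners of the 12-cell Rothe diagram give Ess(w):

[(1, 6, 0), (2, 2, 0), (5, 6, 3), (6, 4, 3)]


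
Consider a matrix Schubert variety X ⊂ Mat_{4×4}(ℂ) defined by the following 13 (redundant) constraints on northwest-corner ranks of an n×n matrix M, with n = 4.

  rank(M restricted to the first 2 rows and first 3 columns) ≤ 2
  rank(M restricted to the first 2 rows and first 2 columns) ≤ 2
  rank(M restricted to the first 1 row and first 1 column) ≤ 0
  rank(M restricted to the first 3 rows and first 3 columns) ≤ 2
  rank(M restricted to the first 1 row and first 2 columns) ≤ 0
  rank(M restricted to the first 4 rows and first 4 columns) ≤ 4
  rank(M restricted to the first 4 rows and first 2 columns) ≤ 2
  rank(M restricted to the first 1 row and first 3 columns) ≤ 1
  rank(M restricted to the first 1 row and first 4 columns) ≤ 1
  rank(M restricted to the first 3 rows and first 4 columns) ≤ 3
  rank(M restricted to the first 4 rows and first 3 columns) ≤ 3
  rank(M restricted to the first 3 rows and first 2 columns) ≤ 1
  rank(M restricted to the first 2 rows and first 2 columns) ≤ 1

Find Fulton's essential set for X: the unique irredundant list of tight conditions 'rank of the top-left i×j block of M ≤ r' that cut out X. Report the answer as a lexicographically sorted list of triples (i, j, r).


Computing R[i][j] = min implied NW-rank bound (n=4, 13 conditions):

  i=1: 0 | 0 | 1 | 1
  i=2: 1 | 1 | 2 | 2
  i=3: 1 | 1 | 2 | 3
  i=4: 1 | 2 | 3 | 4

giving w = (3, 1, 4, 2) via Δ²R.

2 SE-corners of the 3-cell Rothe diagram give Ess(w):

[(1, 2, 0), (3, 2, 1)]


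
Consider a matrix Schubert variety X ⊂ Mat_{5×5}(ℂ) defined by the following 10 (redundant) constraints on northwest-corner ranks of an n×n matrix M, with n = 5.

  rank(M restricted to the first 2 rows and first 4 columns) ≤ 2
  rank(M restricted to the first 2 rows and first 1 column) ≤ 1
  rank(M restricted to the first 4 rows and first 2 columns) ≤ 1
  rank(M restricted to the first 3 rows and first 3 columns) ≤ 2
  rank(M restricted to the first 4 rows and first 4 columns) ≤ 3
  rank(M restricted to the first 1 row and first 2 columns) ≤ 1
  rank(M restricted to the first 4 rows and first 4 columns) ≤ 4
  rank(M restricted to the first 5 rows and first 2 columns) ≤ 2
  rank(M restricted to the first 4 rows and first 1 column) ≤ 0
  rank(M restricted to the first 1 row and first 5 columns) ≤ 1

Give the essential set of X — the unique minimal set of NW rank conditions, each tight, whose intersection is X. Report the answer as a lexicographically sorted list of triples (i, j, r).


Rank table r_w(5×5) implied by the 10 constraints:

  0 1 1 1 1
  0 1 2 2 2
  0 1 2 3 3
  0 1 2 3 4
  1 2 3 4 5

reading off 1-entries of Δ²R: w = (2, 3, 4, 5, 1).

D(w) has 4 cells with 1 SE-corner; essential set:

[(4, 1, 0)]


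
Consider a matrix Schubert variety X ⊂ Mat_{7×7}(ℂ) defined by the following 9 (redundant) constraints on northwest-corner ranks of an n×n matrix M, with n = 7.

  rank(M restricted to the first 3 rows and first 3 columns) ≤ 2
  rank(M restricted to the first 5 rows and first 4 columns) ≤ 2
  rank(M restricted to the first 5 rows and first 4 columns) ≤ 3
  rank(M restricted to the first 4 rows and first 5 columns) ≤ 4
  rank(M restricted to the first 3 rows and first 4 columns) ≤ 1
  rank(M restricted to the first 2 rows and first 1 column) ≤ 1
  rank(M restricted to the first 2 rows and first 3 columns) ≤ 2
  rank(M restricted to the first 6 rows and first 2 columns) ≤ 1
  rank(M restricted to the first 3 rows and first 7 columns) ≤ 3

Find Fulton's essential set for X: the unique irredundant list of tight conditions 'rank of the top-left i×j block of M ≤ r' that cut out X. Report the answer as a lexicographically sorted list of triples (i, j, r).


The tightest implied rank at each (i,j), from the 9 conditions:

  R[1]: 1 1 1 1 1 1 1
  R[2]: 1 1 1 1 2 2 2
  R[3]: 1 1 1 1 2 3 3
  R[4]: 1 1 2 2 3 4 4
  R[5]: 1 1 2 2 3 4 5
  R[6]: 1 1 2 3 4 5 6
  R[7]: 1 2 3 4 5 6 7

second differences of R give the permutation w = (1, 5, 6, 3, 7, 4, 2).

Fulton essential set (3 of the 10 Rothe cells):

[(3, 4, 1), (5, 4, 2), (6, 2, 1)]


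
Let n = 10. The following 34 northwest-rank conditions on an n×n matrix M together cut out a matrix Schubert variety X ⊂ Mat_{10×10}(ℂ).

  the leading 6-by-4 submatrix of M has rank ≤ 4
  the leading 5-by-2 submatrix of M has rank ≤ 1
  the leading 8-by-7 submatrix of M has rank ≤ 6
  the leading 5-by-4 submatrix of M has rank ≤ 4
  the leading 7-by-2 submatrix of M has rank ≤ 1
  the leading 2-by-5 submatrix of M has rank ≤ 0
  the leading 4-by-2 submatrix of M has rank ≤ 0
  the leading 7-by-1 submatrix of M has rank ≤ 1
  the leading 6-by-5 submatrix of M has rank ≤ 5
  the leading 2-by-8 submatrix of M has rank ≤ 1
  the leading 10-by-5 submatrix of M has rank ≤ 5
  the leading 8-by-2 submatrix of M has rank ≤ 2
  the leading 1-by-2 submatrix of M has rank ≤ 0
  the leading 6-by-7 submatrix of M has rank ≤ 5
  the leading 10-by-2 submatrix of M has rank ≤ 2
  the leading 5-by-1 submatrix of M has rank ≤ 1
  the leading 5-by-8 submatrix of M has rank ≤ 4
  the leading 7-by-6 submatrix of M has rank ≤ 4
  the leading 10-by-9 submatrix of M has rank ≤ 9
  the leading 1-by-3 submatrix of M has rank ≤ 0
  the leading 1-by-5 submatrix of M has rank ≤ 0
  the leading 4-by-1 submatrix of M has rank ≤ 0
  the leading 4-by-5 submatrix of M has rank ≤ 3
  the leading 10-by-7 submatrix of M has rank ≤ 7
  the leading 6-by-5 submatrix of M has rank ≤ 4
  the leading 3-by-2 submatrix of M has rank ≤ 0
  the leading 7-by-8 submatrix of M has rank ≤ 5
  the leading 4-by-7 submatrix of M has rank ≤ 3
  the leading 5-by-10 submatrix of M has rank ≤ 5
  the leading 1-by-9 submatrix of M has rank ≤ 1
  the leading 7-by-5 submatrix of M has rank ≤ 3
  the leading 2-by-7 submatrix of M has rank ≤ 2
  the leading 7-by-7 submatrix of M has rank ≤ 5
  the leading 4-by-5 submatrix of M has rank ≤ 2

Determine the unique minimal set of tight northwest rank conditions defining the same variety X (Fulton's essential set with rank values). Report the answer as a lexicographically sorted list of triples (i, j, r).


Rank table r_w(10×10) implied by the 34 constraints:

  i=1: 0  0  0  0  0  1  1  1  1  1
  i=2: 0  0  0  0  0  1  1  1  2  2
  i=3: 0  0  1  1  1  2  2  2  3  3
  i=4: 0  0  1  2  2  3  3  3  4  4
  i=5: 1  1  2  3  3  4  4  4  5  5
  i=6: 1  1  2  3  3  4  5  5  6  6
  i=7: 1  1  2  3  3  4  5  5  6  7
  i=8: 1  2  3  4  4  5  6  6  7  8
  i=9: 1  2  3  4  5  6  7  7  8  9
  i=10: 1  2  3  4  5  6  7  8  9  10

so w = (6, 9, 3, 4, 1, 7, 10, 2, 5, 8).

ℓ(w)=21; the 6 essential cells (i,j,r):

[(2, 5, 0), (2, 8, 1), (4, 2, 0), (7, 2, 1), (7, 5, 3), (7, 8, 5)]


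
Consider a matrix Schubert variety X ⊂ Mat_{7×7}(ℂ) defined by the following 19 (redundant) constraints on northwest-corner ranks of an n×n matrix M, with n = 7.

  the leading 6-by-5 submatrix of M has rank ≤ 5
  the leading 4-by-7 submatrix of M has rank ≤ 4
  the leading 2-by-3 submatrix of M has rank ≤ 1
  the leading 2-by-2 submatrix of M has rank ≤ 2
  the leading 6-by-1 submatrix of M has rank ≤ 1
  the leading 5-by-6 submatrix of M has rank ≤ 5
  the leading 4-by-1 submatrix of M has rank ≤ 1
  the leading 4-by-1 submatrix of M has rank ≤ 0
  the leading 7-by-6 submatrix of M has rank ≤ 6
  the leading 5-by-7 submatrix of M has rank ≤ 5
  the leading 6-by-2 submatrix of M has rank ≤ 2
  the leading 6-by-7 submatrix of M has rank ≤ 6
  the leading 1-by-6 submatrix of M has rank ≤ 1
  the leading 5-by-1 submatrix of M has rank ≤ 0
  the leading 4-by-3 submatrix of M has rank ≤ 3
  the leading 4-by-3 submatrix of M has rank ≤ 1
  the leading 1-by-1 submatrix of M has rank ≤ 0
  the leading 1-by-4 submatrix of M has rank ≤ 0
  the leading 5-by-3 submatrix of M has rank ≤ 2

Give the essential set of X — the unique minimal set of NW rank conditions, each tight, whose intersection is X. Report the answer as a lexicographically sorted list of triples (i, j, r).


Propagating the 19 rank bounds to every northwest block:

  R[1]: 0 | 0 | 0 | 0 | 1 | 1 | 1
  R[2]: 0 | 1 | 1 | 1 | 2 | 2 | 2
  R[3]: 0 | 1 | 1 | 2 | 3 | 3 | 3
  R[4]: 0 | 1 | 1 | 2 | 3 | 4 | 4
  R[5]: 0 | 1 | 2 | 3 | 4 | 5 | 5
  R[6]: 1 | 2 | 3 | 4 | 5 | 6 | 6
  R[7]: 1 | 2 | 3 | 4 | 5 | 6 | 7

so w = (5, 2, 4, 6, 3, 1, 7).

Rothe diagram D(w) (10 cells), 3 SE-corners (essential conditions):

[(1, 4, 0), (4, 3, 1), (5, 1, 0)]


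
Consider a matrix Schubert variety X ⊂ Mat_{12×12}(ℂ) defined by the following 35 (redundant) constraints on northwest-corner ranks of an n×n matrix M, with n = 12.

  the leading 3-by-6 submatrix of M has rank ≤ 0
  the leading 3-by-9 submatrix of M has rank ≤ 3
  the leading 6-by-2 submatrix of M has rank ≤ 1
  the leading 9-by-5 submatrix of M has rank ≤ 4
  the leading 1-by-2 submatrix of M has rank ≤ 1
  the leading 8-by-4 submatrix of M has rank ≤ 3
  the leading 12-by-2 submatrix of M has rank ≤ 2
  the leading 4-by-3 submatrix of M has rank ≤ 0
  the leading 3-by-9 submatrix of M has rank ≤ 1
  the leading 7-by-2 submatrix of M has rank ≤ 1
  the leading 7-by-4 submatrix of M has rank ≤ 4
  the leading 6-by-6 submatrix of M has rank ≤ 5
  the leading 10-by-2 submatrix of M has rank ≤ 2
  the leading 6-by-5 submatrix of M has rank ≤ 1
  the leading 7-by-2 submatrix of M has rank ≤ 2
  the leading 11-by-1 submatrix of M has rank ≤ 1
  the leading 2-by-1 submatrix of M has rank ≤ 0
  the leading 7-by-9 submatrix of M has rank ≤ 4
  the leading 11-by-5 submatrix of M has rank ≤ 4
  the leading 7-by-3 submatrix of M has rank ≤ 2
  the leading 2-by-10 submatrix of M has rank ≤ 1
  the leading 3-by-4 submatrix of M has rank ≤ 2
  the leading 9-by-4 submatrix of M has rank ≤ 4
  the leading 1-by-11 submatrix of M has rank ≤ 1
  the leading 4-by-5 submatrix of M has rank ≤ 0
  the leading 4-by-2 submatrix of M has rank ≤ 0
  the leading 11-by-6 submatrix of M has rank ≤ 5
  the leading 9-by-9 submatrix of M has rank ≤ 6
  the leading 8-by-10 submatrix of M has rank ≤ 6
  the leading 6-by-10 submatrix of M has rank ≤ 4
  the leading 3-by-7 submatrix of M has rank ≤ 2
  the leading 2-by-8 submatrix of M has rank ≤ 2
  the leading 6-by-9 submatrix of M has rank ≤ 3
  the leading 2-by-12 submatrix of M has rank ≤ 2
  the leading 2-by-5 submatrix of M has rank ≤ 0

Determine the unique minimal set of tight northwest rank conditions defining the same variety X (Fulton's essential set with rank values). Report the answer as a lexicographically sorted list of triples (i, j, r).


The tightest implied rank at each (i,j), from the 35 conditions:

  0 | 0 | 0 | 0 | 0 | 0 | 1 | 1 | 1 | 1 | 1 | 1
  0 | 0 | 0 | 0 | 0 | 0 | 1 | 1 | 1 | 1 | 2 | 2
  0 | 0 | 0 | 0 | 0 | 0 | 1 | 1 | 1 | 2 | 3 | 3
  0 | 0 | 0 | 0 | 0 | 1 | 2 | 2 | 2 | 3 | 4 | 4
  1 | 1 | 1 | 1 | 1 | 2 | 3 | 3 | 3 | 4 | 5 | 5
  1 | 1 | 1 | 1 | 1 | 2 | 3 | 3 | 3 | 4 | 5 | 6
  1 | 1 | 2 | 2 | 2 | 3 | 4 | 4 | 4 | 5 | 6 | 7
  1 | 2 | 3 | 3 | 3 | 4 | 5 | 5 | 5 | 6 | 7 | 8
  1 | 2 | 3 | 4 | 4 | 5 | 6 | 6 | 6 | 7 | 8 | 9
  1 | 2 | 3 | 4 | 4 | 5 | 6 | 7 | 7 | 8 | 9 | 10
  1 | 2 | 3 | 4 | 4 | 5 | 6 | 7 | 8 | 9 | 10 | 11
  1 | 2 | 3 | 4 | 5 | 6 | 7 | 8 | 9 | 10 | 11 | 12

reading off 1-entries of Δ²R: w = (7, 11, 10, 6, 1, 12, 3, 2, 4, 8, 9, 5).

Rothe diagram D(w) (37 cells), 8 SE-corners (essential conditions):

[(2, 10, 1), (3, 6, 0), (3, 9, 1), (4, 5, 0), (6, 5, 1), (6, 9, 3), (7, 2, 1), (11, 5, 4)]
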